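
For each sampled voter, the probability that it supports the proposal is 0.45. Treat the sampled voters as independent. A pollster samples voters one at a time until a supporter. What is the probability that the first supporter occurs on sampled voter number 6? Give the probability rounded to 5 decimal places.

0.02265

Geometric (trials to first success), p = 0.45.
P(Y = 6) = (1−p)^5 · p = 0.050328 · 0.45 = 0.0226478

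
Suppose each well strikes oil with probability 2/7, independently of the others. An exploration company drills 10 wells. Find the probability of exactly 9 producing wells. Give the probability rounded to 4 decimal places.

0.0001

X ~ Binomial(n=10, p=0.285714).
P(X=9) = C(10,9) · p^9 · (1−p)^1
= 10 · 1.2688e-05 · 0.71429 = 0.000091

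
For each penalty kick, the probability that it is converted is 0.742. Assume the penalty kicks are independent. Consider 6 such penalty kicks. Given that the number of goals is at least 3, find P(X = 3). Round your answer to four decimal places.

X ~ Binomial(6, 0.742). Want P(X=3 | X≥3) = P(X=3) / P(X≥3).
P(X=3) = C(6,3)·0.742^3·0.258^3 = 0.140314
P(X≥3) = 1 − 0.000295 − 0.005089 − 0.036591 = 0.958025
Ratio = 0.140314 / 0.958025 = 0.146462

0.1465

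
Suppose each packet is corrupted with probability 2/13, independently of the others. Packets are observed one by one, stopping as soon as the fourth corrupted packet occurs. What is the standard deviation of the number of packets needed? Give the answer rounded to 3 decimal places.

Y = total packets until the fourth success; negative binomial with r=4, p=0.153846.
SD(Y) = √[r(1−p)/p²] = √(143.00000) = 11.95826

11.958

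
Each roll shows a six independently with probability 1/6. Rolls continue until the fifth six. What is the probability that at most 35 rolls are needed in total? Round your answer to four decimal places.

Finishing within 35 rolls ⇔ at least 5 successes in the first 35. With X ~ Binomial(35, 0.166667), P(Y ≤ 35) = 1 − P(X ≤ 4).
  k=0: C(35,0)·0.166667^0·0.833333^35 = 0.001693
  k=1: C(35,1)·0.166667^1·0.833333^34 = 0.011851
  k=2: C(35,2)·0.166667^2·0.833333^33 = 0.040293
  k=3: C(35,3)·0.166667^3·0.833333^32 = 0.088645
  k=4: C(35,4)·0.166667^4·0.833333^31 = 0.141833
1 − 0.284315 = 0.715685

0.7157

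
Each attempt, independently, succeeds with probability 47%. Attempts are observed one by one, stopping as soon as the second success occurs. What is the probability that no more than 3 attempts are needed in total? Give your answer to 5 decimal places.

Finishing within 3 attempts ⇔ at least 2 successes in the first 3. With X ~ Binomial(3, 0.47), P(Y ≤ 3) = 1 − P(X ≤ 1).
  k=0: C(3,0)·0.47^0·0.53^3 = 0.1488770
  k=1: C(3,1)·0.47^1·0.53^2 = 0.3960690
1 − 0.5449460 = 0.4550540

0.45505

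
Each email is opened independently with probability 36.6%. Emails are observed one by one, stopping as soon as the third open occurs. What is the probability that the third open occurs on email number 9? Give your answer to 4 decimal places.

0.0892

Y = trial on which the third success occurs; negative binomial, r=3, p=0.366.
P(Y=9) = C(8,2) · p^3 · (1−p)^6
= 28 · 0.049028 · 0.064943 = 0.089153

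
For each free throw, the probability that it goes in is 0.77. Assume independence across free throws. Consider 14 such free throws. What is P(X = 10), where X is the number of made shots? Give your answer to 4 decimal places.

X ~ Binomial(n=14, p=0.77).
P(X=10) = C(14,10) · p^10 · (1−p)^4
= 1001 · 0.073267 · 0.0027984 = 0.205236

0.2052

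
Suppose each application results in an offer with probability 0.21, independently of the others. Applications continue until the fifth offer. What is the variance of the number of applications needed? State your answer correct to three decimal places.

89.569

Y = total applications until the fifth success; negative binomial with r=5, p=0.21.
Var(Y) = r(1−p)/p² = 5·0.79 / 0.21² = 89.56916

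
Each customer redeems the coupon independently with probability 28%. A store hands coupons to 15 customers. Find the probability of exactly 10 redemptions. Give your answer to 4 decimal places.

X ~ Binomial(n=15, p=0.28).
P(X=10) = C(15,10) · p^10 · (1−p)^5
= 3003 · 2.962e-06 · 0.19349 = 0.001721

0.0017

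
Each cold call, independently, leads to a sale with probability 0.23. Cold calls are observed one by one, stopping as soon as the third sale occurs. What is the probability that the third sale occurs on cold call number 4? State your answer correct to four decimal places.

0.0281

Y = trial on which the third success occurs; negative binomial, r=3, p=0.23.
P(Y=4) = C(3,2) · p^3 · (1−p)^1
= 3 · 0.012167 · 0.77 = 0.028106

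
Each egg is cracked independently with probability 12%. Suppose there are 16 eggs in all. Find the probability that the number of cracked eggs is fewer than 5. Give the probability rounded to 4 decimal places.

X ~ Binomial(16, 0.12); P(X ≤ 4) = Σ C(16,k) p^k (1−p)^(16−k) over k:
  k=0: C(16,0)·0.12^0·0.88^16 = 0.129337
  k=1: C(16,1)·0.12^1·0.88^15 = 0.282190
  k=2: C(16,2)·0.12^2·0.88^14 = 0.288603
  k=3: C(16,3)·0.12^3·0.88^13 = 0.183657
  k=4: C(16,4)·0.12^4·0.88^12 = 0.081393
Total = 0.965180

0.9652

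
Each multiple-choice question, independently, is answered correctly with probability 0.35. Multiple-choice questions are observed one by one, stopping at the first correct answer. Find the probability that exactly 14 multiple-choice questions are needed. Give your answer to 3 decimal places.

Geometric (trials to first success), p = 0.35.
P(Y = 14) = (1−p)^13 · p = 0.0036972 · 0.35 = 0.00129

0.001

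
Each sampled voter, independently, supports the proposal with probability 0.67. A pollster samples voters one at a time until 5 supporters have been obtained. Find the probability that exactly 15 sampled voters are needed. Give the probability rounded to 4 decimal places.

Y = trial on which the fifth success occurs; negative binomial, r=5, p=0.67.
P(Y=15) = C(14,4) · p^5 · (1−p)^10
= 1001 · 0.13501 · 1.5316e-05 = 0.002070

0.0021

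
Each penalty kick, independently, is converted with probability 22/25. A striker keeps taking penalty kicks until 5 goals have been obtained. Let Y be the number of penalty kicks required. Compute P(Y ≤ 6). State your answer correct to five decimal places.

Finishing within 6 penalty kicks ⇔ at least 5 successes in the first 6. With X ~ Binomial(6, 0.88), P(Y ≤ 6) = 1 − P(X ≤ 4).
  k=0: C(6,0)·0.88^0·0.12^6 = 0.0000030
  k=1: C(6,1)·0.88^1·0.12^5 = 0.0001314
  k=2: C(6,2)·0.88^2·0.12^4 = 0.0024087
  k=3: C(6,3)·0.88^3·0.12^3 = 0.0235517
  k=4: C(6,4)·0.88^4·0.12^2 = 0.1295342
1 − 0.1556289 = 0.8443711

0.84437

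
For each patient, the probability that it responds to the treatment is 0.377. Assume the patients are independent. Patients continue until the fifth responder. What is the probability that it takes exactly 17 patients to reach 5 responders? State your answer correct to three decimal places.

0.047

Y = trial on which the fifth success occurs; negative binomial, r=5, p=0.377.
P(Y=17) = C(16,4) · p^5 · (1−p)^12
= 1820 · 0.0076156 · 0.0034187 = 0.04738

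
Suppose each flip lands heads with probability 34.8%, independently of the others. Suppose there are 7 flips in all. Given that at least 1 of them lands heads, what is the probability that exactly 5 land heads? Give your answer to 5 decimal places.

X ~ Binomial(7, 0.348). Want P(X=5 | X≥1) = P(X=5) / P(X≥1).
P(X=5) = C(7,5)·0.348^5·0.652^2 = 0.0455628
P(X≥1) = 1 − 0.0500879 = 0.9499121
Ratio = 0.0455628 / 0.9499121 = 0.0479653

0.04797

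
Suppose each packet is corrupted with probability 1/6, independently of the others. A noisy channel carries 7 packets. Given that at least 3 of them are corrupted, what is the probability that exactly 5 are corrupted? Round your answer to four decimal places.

0.0196

X ~ Binomial(7, 0.166667). Want P(X=5 | X≥3) = P(X=5) / P(X≥3).
P(X=5) = C(7,5)·0.166667^5·0.833333^2 = 0.001875
P(X≥3) = 1 − 0.279082 − 0.390714 − 0.234429 = 0.095775
Ratio = 0.001875 / 0.095775 = 0.019582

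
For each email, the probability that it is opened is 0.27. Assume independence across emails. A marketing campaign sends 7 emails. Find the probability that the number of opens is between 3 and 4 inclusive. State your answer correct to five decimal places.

X ~ Binomial(7, 0.27); P(3 ≤ X ≤ 4) = Σ C(7,k) p^k (1−p)^(7−k) over k:
  k=3: C(7,3)·0.27^3·0.73^4 = 0.1956369
  k=4: C(7,4)·0.27^4·0.73^3 = 0.0723589
Total = 0.2679958

0.26800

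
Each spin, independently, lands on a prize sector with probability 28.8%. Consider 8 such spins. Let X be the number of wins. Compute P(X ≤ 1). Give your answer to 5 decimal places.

0.27976

X ~ Binomial(8, 0.288); P(X ≤ 1) = Σ C(8,k) p^k (1−p)^(8−k) over k:
  k=0: C(8,0)·0.288^0·0.712^8 = 0.0660450
  k=1: C(8,1)·0.288^1·0.712^7 = 0.2137187
Total = 0.2797637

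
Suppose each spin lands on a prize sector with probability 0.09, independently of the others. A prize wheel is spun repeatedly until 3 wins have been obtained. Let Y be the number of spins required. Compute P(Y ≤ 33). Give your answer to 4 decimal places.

Finishing within 33 spins ⇔ at least 3 successes in the first 33. With X ~ Binomial(33, 0.09), P(Y ≤ 33) = 1 − P(X ≤ 2).
  k=0: C(33,0)·0.09^0·0.91^33 = 0.044501
  k=1: C(33,1)·0.09^1·0.91^32 = 0.145238
  k=2: C(33,2)·0.09^2·0.91^31 = 0.229828
1 − 0.419566 = 0.580434

0.5804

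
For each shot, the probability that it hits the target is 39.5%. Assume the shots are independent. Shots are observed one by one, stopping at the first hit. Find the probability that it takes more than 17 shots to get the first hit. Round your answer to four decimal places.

0.0002

Y = number of shots to the first success; geometric, p = 0.395.
P(Y > 17) = P(first 17 all fail) = (1−p)^17 = 0.000195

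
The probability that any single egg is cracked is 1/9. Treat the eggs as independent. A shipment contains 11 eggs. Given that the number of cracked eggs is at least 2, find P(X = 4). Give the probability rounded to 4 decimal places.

X ~ Binomial(11, 0.111111). Want P(X=4 | X≥2) = P(X=4) / P(X≥2).
P(X=4) = C(11,4)·0.111111^4·0.888889^7 = 0.022053
P(X≥2) = 1 − 0.273730 − 0.376379 = 0.349891
Ratio = 0.022053 / 0.349891 = 0.063029

0.0630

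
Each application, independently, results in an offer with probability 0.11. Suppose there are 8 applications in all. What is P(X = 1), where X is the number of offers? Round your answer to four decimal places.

X ~ Binomial(n=8, p=0.11).
P(X=1) = C(8,1) · p^1 · (1−p)^7
= 8 · 0.11 · 0.44231 = 0.389236

0.3892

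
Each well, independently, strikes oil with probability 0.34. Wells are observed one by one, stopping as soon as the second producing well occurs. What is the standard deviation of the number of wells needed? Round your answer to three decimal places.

3.379

Y = total wells until the second success; negative binomial with r=2, p=0.34.
SD(Y) = √[r(1−p)/p²] = √(11.41869) = 3.37915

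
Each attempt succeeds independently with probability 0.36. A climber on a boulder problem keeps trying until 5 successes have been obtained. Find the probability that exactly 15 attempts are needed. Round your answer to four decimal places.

Y = trial on which the fifth success occurs; negative binomial, r=5, p=0.36.
P(Y=15) = C(14,4) · p^5 · (1−p)^10
= 1001 · 0.0060466 · 0.011529 = 0.069782

0.0698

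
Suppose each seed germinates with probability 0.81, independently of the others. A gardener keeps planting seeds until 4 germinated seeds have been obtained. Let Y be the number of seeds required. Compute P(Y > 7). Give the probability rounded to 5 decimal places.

0.02793

Needing more than 7 seeds ⇔ fewer than 4 successes in the first 7. With X ~ Binomial(7, 0.81), P(Y > 7) = P(X ≤ 3).
  k=0: C(7,0)·0.81^0·0.19^7 = 0.0000089
  k=1: C(7,1)·0.81^1·0.19^6 = 0.0002668
  k=2: C(7,2)·0.81^2·0.19^5 = 0.0034116
  k=3: C(7,3)·0.81^3·0.19^4 = 0.0242403
P(X ≤ 3) = 0.0279276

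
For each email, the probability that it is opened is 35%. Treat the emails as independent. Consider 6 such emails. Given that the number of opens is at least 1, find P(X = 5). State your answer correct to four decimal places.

X ~ Binomial(6, 0.35). Want P(X=5 | X≥1) = P(X=5) / P(X≥1).
P(X=5) = C(6,5)·0.35^5·0.65^1 = 0.020484
P(X≥1) = 1 − 0.075419 = 0.924581
Ratio = 0.020484 / 0.924581 = 0.022154

0.0222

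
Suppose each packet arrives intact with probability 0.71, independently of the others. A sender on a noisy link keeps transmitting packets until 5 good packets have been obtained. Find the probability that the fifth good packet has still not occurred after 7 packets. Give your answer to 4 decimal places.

Needing more than 7 packets ⇔ fewer than 5 successes in the first 7. With X ~ Binomial(7, 0.71), P(Y > 7) = P(X ≤ 4).
  k=0: C(7,0)·0.71^0·0.29^7 = 0.000172
  k=1: C(7,1)·0.71^1·0.29^6 = 0.002956
  k=2: C(7,2)·0.71^2·0.29^5 = 0.021713
  k=3: C(7,3)·0.71^3·0.29^4 = 0.088600
  k=4: C(7,4)·0.71^4·0.29^3 = 0.216918
P(X ≤ 4) = 0.330360

0.3304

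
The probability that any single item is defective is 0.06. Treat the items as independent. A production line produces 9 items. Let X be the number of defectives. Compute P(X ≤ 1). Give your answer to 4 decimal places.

0.9022

X ~ Binomial(9, 0.06); P(X ≤ 1) = Σ C(9,k) p^k (1−p)^(9−k) over k:
  k=0: C(9,0)·0.06^0·0.94^9 = 0.572995
  k=1: C(9,1)·0.06^1·0.94^8 = 0.329167
Total = 0.902162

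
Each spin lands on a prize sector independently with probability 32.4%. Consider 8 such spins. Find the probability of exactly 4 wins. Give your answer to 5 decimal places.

0.16109

X ~ Binomial(n=8, p=0.324).
P(X=4) = C(8,4) · p^4 · (1−p)^4
= 70 · 0.01102 · 0.20883 = 0.1610886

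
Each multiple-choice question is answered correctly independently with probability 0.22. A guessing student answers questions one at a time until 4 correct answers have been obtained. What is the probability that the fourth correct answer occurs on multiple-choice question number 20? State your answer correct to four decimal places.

0.0426

Y = trial on which the fourth success occurs; negative binomial, r=4, p=0.22.
P(Y=20) = C(19,3) · p^4 · (1−p)^16
= 969 · 0.0023426 · 0.018772 = 0.042612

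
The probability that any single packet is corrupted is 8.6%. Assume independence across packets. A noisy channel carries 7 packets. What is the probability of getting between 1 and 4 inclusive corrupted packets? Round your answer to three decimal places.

0.467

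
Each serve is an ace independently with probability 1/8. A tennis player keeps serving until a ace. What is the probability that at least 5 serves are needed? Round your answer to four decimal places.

0.5862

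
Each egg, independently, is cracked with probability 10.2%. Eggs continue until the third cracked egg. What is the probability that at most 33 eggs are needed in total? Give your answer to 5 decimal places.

0.66803

Finishing within 33 eggs ⇔ at least 3 successes in the first 33. With X ~ Binomial(33, 0.102), P(Y ≤ 33) = 1 − P(X ≤ 2).
  k=0: C(33,0)·0.102^0·0.898^33 = 0.0287157
  k=1: C(33,1)·0.102^1·0.898^32 = 0.1076358
  k=2: C(33,2)·0.102^2·0.898^31 = 0.1956143
1 − 0.3319659 = 0.6680341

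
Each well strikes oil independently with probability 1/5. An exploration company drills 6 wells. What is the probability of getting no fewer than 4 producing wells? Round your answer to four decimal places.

0.0170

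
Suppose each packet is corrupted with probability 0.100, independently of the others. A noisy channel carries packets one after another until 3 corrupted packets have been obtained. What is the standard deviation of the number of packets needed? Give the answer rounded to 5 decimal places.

Y = total packets until the third success; negative binomial with r=3, p=0.10.
SD(Y) = √[r(1−p)/p²] = √(270.0000000) = 16.4316767

16.43168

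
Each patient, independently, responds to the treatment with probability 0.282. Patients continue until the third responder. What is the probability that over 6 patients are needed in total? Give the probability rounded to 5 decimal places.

Needing more than 6 patients ⇔ fewer than 3 successes in the first 6. With X ~ Binomial(6, 0.282), P(Y > 6) = P(X ≤ 2).
  k=0: C(6,0)·0.282^0·0.718^6 = 0.1370082
  k=1: C(6,1)·0.282^1·0.718^5 = 0.3228662
  k=2: C(6,2)·0.282^2·0.718^4 = 0.3170204
P(X ≤ 2) = 0.7768949

0.77689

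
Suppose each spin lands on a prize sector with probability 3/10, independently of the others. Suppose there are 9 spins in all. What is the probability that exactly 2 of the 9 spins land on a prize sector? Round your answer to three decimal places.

X ~ Binomial(n=9, p=0.30).
P(X=2) = C(9,2) · p^2 · (1−p)^7
= 36 · 0.09 · 0.082354 = 0.26683

0.267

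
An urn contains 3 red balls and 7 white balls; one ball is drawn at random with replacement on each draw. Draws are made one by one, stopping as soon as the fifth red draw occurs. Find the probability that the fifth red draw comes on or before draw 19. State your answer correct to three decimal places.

Finishing within 19 draws ⇔ at least 5 successes in the first 19. With X ~ Binomial(19, 0.30), P(Y ≤ 19) = 1 − P(X ≤ 4).
  k=0: C(19,0)·0.30^0·0.70^19 = 0.00114
  k=1: C(19,1)·0.30^1·0.70^18 = 0.00928
  k=2: C(19,2)·0.30^2·0.70^17 = 0.03580
  k=3: C(19,3)·0.30^3·0.70^16 = 0.08695
  k=4: C(19,4)·0.30^4·0.70^15 = 0.14905
1 − 0.28222 = 0.71778

0.718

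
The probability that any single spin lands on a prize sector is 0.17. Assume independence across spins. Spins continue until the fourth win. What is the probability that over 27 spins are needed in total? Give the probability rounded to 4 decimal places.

0.3030

Needing more than 27 spins ⇔ fewer than 4 successes in the first 27. With X ~ Binomial(27, 0.17), P(Y > 27) = P(X ≤ 3).
  k=0: C(27,0)·0.17^0·0.83^27 = 0.006533
  k=1: C(27,1)·0.17^1·0.83^26 = 0.036128
  k=2: C(27,2)·0.17^2·0.83^25 = 0.096196
  k=3: C(27,3)·0.17^3·0.83^24 = 0.164190
P(X ≤ 3) = 0.303047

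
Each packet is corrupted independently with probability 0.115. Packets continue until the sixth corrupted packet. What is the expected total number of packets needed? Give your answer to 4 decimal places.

Y = total packets until the sixth success; negative binomial with r=6, p=0.115.
E[Y] = r / p = 6 / 0.115 = 52.173913

52.1739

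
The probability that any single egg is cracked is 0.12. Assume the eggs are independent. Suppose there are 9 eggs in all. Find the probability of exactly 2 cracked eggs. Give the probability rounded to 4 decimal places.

0.2119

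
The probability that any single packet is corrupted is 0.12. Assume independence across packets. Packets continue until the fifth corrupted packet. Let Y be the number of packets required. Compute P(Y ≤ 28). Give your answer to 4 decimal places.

0.2403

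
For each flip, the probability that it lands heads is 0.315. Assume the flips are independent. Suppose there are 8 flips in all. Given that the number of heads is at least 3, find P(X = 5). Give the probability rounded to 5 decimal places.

0.11482

X ~ Binomial(8, 0.315). Want P(X=5 | X≥3) = P(X=5) / P(X≥3).
P(X=5) = C(8,5)·0.315^5·0.685^3 = 0.0558229
P(X≥3) = 1 − 0.0484758 − 0.1783342 − 0.2870269 = 0.4861632
Ratio = 0.0558229 / 0.4861632 = 0.1148234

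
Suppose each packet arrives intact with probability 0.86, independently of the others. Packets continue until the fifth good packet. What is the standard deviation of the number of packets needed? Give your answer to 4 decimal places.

Y = total packets until the fifth success; negative binomial with r=5, p=0.86.
SD(Y) = √[r(1−p)/p²] = √(0.946458) = 0.972860

0.9729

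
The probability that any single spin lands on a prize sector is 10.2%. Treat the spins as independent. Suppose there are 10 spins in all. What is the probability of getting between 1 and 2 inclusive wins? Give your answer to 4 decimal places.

0.5853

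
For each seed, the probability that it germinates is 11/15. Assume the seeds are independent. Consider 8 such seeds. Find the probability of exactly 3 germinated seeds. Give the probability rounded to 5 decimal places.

X ~ Binomial(n=8, p=0.733333).
P(X=3) = C(8,3) · p^3 · (1−p)^5
= 56 · 0.39437 · 0.0013485 = 0.0297808

0.02978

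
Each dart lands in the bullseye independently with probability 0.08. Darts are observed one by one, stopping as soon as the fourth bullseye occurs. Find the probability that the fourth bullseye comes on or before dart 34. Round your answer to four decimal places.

0.2875

Finishing within 34 darts ⇔ at least 4 successes in the first 34. With X ~ Binomial(34, 0.08), P(Y ≤ 34) = 1 − P(X ≤ 3).
  k=0: C(34,0)·0.08^0·0.92^34 = 0.058720
  k=1: C(34,1)·0.08^1·0.92^33 = 0.173607
  k=2: C(34,2)·0.08^2·0.92^32 = 0.249088
  k=3: C(34,3)·0.08^3·0.92^31 = 0.231038
1 − 0.712454 = 0.287546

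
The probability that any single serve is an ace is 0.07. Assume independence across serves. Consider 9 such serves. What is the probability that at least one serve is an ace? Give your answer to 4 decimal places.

0.4796

P(at least one) = 1 − P(none) = 1 − (1 − 0.07)^9
= 1 − 0.520411 = 0.479589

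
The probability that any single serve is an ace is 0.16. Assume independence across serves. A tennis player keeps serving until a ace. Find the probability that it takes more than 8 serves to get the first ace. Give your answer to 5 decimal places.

Y = number of serves to the first success; geometric, p = 0.16.
P(Y > 8) = P(first 8 all fail) = (1−p)^8 = 0.2478759

0.24788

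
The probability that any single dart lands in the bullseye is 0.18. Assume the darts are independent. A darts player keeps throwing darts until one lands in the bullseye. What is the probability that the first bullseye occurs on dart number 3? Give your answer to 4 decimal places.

Geometric (trials to first success), p = 0.18.
P(Y = 3) = (1−p)^2 · p = 0.6724 · 0.18 = 0.121032

0.1210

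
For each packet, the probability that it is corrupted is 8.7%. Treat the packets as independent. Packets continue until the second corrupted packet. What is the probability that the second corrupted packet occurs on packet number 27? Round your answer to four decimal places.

0.0202

Y = trial on which the second success occurs; negative binomial, r=2, p=0.087.
P(Y=27) = C(26,1) · p^2 · (1−p)^25
= 26 · 0.007569 · 0.10275 = 0.020220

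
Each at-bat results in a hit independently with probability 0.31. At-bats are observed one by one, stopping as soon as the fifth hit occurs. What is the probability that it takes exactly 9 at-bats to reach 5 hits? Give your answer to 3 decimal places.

0.045

Y = trial on which the fifth success occurs; negative binomial, r=5, p=0.31.
P(Y=9) = C(8,4) · p^5 · (1−p)^4
= 70 · 0.0028629 · 0.22667 = 0.04543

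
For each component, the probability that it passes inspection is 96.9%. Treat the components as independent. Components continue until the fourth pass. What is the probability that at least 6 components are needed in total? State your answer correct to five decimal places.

0.00903

Needing more than 5 components ⇔ fewer than 4 successes in the first 5. With X ~ Binomial(5, 0.969), P(Y > 5) = P(X ≤ 3).
  k=0: C(5,0)·0.969^0·0.031^5 = 0.0000000
  k=1: C(5,1)·0.969^1·0.031^4 = 0.0000045
  k=2: C(5,2)·0.969^2·0.031^3 = 0.0002797
  k=3: C(5,3)·0.969^3·0.031^2 = 0.0087437
P(X ≤ 3) = 0.0090279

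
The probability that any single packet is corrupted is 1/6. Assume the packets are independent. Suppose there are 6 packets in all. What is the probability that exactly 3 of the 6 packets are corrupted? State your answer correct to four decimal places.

0.0536

X ~ Binomial(n=6, p=0.166667).
P(X=3) = C(6,3) · p^3 · (1−p)^3
= 20 · 0.0046296 · 0.5787 = 0.053584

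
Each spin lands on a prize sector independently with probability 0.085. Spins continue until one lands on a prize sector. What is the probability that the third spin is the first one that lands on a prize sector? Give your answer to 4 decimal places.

Geometric (trials to first success), p = 0.085.
P(Y = 3) = (1−p)^2 · p = 0.83722 · 0.085 = 0.071164

0.0712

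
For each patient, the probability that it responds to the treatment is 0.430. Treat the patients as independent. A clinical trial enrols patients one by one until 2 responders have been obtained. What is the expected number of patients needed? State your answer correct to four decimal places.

4.6512

Y = total patients until the second success; negative binomial with r=2, p=0.43.
E[Y] = r / p = 2 / 0.43 = 4.651163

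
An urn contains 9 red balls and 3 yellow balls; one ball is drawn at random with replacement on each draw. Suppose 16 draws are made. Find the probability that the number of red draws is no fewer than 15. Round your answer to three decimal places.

0.063

X ~ Binomial(16, 0.75); P(X ≥ 15) = Σ C(16,k) p^k (1−p)^(16−k) over k:
  k=15: C(16,15)·0.75^15·0.25^1 = 0.05345
  k=16: C(16,16)·0.75^16·0.25^0 = 0.01002
Total = 0.06348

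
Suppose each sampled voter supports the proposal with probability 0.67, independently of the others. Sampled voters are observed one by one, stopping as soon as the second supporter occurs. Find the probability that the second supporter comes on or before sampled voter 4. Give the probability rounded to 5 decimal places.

Finishing within 4 sampled voters ⇔ at least 2 successes in the first 4. With X ~ Binomial(4, 0.67), P(Y ≤ 4) = 1 − P(X ≤ 1).
  k=0: C(4,0)·0.67^0·0.33^4 = 0.0118592
  k=1: C(4,1)·0.67^1·0.33^3 = 0.0963112
1 − 0.1081704 = 0.8918296

0.89183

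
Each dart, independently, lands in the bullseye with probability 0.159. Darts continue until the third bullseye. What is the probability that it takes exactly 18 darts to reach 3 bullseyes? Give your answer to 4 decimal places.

0.0407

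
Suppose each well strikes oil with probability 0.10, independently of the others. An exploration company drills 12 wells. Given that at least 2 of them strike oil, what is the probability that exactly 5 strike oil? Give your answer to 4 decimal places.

0.0111

X ~ Binomial(12, 0.10). Want P(X=5 | X≥2) = P(X=5) / P(X≥2).
P(X=5) = C(12,5)·0.10^5·0.90^7 = 0.003788
P(X≥2) = 1 − 0.282430 − 0.376573 = 0.340998
Ratio = 0.003788 / 0.340998 = 0.011109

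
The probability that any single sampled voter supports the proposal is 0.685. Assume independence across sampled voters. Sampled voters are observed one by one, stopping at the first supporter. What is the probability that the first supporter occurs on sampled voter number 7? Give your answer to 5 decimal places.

0.00067

Geometric (trials to first success), p = 0.685.
P(Y = 7) = (1−p)^6 · p = 0.00097693 · 0.685 = 0.0006692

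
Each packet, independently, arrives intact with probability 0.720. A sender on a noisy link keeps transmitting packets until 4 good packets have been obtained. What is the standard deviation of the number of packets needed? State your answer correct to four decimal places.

Y = total packets until the fourth success; negative binomial with r=4, p=0.72.
SD(Y) = √[r(1−p)/p²] = √(2.160494) = 1.469862

1.4699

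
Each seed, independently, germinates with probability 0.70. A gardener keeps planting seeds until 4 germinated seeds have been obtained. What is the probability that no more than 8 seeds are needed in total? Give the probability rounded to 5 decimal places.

0.94203

Finishing within 8 seeds ⇔ at least 4 successes in the first 8. With X ~ Binomial(8, 0.70), P(Y ≤ 8) = 1 − P(X ≤ 3).
  k=0: C(8,0)·0.70^0·0.30^8 = 0.0000656
  k=1: C(8,1)·0.70^1·0.30^7 = 0.0012247
  k=2: C(8,2)·0.70^2·0.30^6 = 0.0100019
  k=3: C(8,3)·0.70^3·0.30^5 = 0.0466754
1 − 0.0579677 = 0.9420323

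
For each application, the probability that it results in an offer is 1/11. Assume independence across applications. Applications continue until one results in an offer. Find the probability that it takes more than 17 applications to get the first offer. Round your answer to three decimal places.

Y = number of applications to the first success; geometric, p = 0.090909.
P(Y > 17) = P(first 17 all fail) = (1−p)^17 = 0.19784

0.198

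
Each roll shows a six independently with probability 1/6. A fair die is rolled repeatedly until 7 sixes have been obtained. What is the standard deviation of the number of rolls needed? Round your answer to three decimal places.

14.491

Y = total rolls until the seventh success; negative binomial with r=7, p=0.166667.
SD(Y) = √[r(1−p)/p²] = √(210.00000) = 14.49138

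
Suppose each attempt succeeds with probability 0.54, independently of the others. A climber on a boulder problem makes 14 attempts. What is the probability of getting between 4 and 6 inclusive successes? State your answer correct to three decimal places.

X ~ Binomial(14, 0.54); P(4 ≤ X ≤ 6) = Σ C(14,k) p^k (1−p)^(14−k) over k:
  k=4: C(14,4)·0.54^4·0.46^10 = 0.03611
  k=5: C(14,5)·0.54^5·0.46^9 = 0.08477
  k=6: C(14,6)·0.54^6·0.46^8 = 0.14927
Total = 0.27015

0.270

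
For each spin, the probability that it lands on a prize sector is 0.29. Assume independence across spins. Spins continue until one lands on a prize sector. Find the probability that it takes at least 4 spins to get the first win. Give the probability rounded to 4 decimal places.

0.3579

Y = number of spins to the first success; geometric, p = 0.29.
P(Y > 3) = P(first 3 all fail) = (1−p)^3 = 0.357911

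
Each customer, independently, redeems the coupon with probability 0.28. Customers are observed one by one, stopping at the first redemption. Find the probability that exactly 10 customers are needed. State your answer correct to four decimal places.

0.0146

Geometric (trials to first success), p = 0.28.
P(Y = 10) = (1−p)^9 · p = 0.051999 · 0.28 = 0.014560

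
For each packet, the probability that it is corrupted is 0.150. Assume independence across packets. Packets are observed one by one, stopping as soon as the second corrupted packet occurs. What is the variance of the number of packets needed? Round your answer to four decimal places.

Y = total packets until the second success; negative binomial with r=2, p=0.15.
Var(Y) = r(1−p)/p² = 2·0.85 / 0.15² = 75.555556

75.5556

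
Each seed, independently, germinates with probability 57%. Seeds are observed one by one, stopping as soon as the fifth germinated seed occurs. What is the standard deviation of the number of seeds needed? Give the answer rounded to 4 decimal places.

2.5724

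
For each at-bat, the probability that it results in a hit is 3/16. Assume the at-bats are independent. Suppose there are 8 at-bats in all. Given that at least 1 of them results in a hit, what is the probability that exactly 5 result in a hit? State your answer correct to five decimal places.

0.00859

X ~ Binomial(8, 0.1875). Want P(X=5 | X≥1) = P(X=5) / P(X≥1).
P(X=5) = C(8,5)·0.1875^5·0.8125^3 = 0.0069609
P(X≥1) = 1 − 0.1899271 = 0.8100729
Ratio = 0.0069609 / 0.8100729 = 0.0085929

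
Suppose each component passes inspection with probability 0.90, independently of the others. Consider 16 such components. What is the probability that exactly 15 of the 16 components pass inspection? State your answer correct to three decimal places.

X ~ Binomial(n=16, p=0.90).
P(X=15) = C(16,15) · p^15 · (1−p)^1
= 16 · 0.20589 · 0.1 = 0.32943

0.329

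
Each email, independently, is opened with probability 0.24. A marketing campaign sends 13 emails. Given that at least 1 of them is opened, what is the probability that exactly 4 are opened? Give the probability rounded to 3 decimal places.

0.206

X ~ Binomial(13, 0.24). Want P(X=4 | X≥1) = P(X=4) / P(X≥1).
P(X=4) = C(13,4)·0.24^4·0.76^9 = 0.20067
P(X≥1) = 1 − 0.02822 = 0.97178
Ratio = 0.20067 / 0.97178 = 0.20649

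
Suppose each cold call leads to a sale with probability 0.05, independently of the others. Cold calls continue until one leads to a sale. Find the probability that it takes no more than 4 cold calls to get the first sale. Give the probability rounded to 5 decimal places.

0.18549

Y = number of cold calls to the first success; geometric, p = 0.05.
P(Y ≤ 4) = 1 − (1−p)^4 = 1 − 0.8145062 = 0.1854938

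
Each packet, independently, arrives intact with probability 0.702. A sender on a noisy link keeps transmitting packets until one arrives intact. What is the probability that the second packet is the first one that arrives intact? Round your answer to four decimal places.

0.2092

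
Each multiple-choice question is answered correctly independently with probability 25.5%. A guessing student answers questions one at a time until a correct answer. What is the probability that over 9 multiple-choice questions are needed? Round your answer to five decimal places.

0.07070

Y = number of multiple-choice questions to the first success; geometric, p = 0.255.
P(Y > 9) = P(first 9 all fail) = (1−p)^9 = 0.0706979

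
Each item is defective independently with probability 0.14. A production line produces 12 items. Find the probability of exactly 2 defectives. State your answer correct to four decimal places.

X ~ Binomial(n=12, p=0.14).
P(X=2) = C(12,2) · p^2 · (1−p)^10
= 66 · 0.0196 · 0.2213 = 0.286276

0.2863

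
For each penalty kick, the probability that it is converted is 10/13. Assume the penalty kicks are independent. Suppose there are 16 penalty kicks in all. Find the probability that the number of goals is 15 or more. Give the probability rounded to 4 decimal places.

0.0872

X ~ Binomial(16, 0.769231); P(X ≥ 15) = Σ C(16,k) p^k (1−p)^(16−k) over k:
  k=15: C(16,15)·0.769231^15·0.230769^1 = 0.072135
  k=16: C(16,16)·0.769231^16·0.230769^0 = 0.015028
Total = 0.087163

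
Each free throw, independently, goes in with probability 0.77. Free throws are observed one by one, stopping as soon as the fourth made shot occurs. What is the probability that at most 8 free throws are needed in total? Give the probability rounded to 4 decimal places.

0.9809

Finishing within 8 free throws ⇔ at least 4 successes in the first 8. With X ~ Binomial(8, 0.77), P(Y ≤ 8) = 1 − P(X ≤ 3).
  k=0: C(8,0)·0.77^0·0.23^8 = 0.000008
  k=1: C(8,1)·0.77^1·0.23^7 = 0.000210
  k=2: C(8,2)·0.77^2·0.23^6 = 0.002458
  k=3: C(8,3)·0.77^3·0.23^5 = 0.016455
1 − 0.019130 = 0.980870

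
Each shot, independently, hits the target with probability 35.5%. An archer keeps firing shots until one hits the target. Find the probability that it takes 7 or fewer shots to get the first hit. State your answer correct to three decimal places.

0.954

Y = number of shots to the first success; geometric, p = 0.355.
P(Y ≤ 7) = 1 − (1−p)^7 = 1 − 0.04644 = 0.95356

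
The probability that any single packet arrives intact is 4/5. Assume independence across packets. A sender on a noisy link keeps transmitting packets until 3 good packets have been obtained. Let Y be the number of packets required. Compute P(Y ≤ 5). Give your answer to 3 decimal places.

Finishing within 5 packets ⇔ at least 3 successes in the first 5. With X ~ Binomial(5, 0.80), P(Y ≤ 5) = 1 − P(X ≤ 2).
  k=0: C(5,0)·0.80^0·0.20^5 = 0.00032
  k=1: C(5,1)·0.80^1·0.20^4 = 0.00640
  k=2: C(5,2)·0.80^2·0.20^3 = 0.05120
1 − 0.05792 = 0.94208

0.942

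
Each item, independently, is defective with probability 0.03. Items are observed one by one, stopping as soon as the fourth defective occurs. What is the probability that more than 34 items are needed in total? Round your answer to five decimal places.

0.98167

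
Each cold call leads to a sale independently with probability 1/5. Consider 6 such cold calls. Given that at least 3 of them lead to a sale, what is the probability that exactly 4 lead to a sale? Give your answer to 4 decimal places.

X ~ Binomial(6, 0.20). Want P(X=4 | X≥3) = P(X=4) / P(X≥3).
P(X=4) = C(6,4)·0.20^4·0.80^2 = 0.015360
P(X≥3) = 1 − 0.262144 − 0.393216 − 0.245760 = 0.098880
Ratio = 0.015360 / 0.098880 = 0.155340

0.1553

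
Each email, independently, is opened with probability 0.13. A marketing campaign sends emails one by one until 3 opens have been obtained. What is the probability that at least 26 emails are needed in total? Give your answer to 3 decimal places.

0.352

Needing more than 25 emails ⇔ fewer than 3 successes in the first 25. With X ~ Binomial(25, 0.13), P(Y > 25) = P(X ≤ 2).
  k=0: C(25,0)·0.13^0·0.87^25 = 0.03076
  k=1: C(25,1)·0.13^1·0.87^24 = 0.11491
  k=2: C(25,2)·0.13^2·0.87^23 = 0.20604
P(X ≤ 2) = 0.35171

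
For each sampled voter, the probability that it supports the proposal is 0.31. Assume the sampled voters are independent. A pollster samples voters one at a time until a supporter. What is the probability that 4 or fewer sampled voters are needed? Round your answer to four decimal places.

Y = number of sampled voters to the first success; geometric, p = 0.31.
P(Y ≤ 4) = 1 − (1−p)^4 = 1 − 0.226671 = 0.773329

0.7733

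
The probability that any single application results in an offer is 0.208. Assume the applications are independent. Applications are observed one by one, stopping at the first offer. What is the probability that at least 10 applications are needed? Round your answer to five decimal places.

0.12261

Y = number of applications to the first success; geometric, p = 0.208.
P(Y > 9) = P(first 9 all fail) = (1−p)^9 = 0.1226102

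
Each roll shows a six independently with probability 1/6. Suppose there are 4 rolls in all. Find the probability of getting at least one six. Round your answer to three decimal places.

0.518

P(at least one) = 1 − P(none) = 1 − (1 − 0.166667)^4
= 1 − 0.48225 = 0.51775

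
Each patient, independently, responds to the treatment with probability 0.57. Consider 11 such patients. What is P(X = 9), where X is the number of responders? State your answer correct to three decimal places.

X ~ Binomial(n=11, p=0.57).
P(X=9) = C(11,9) · p^9 · (1−p)^2
= 55 · 0.0063515 · 0.1849 = 0.06459

0.065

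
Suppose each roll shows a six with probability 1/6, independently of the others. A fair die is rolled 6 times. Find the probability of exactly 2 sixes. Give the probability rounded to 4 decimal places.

0.2009

X ~ Binomial(n=6, p=0.166667).
P(X=2) = C(6,2) · p^2 · (1−p)^4
= 15 · 0.027778 · 0.48225 = 0.200939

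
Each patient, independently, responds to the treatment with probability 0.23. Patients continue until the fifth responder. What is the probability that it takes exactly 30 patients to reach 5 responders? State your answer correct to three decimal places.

Y = trial on which the fifth success occurs; negative binomial, r=5, p=0.23.
P(Y=30) = C(29,4) · p^5 · (1−p)^25
= 23751 · 0.00064363 · 0.001453 = 0.02221

0.022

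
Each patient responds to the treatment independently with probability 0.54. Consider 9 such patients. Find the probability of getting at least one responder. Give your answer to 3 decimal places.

P(at least one) = 1 − P(none) = 1 − (1 − 0.54)^9
= 1 − 0.00092 = 0.99908

0.999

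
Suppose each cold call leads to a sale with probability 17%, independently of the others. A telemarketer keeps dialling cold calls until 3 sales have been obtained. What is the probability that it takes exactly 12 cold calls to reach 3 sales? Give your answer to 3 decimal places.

Y = trial on which the third success occurs; negative binomial, r=3, p=0.17.
P(Y=12) = C(11,2) · p^3 · (1−p)^9
= 55 · 0.004913 · 0.18694 = 0.05051

0.051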